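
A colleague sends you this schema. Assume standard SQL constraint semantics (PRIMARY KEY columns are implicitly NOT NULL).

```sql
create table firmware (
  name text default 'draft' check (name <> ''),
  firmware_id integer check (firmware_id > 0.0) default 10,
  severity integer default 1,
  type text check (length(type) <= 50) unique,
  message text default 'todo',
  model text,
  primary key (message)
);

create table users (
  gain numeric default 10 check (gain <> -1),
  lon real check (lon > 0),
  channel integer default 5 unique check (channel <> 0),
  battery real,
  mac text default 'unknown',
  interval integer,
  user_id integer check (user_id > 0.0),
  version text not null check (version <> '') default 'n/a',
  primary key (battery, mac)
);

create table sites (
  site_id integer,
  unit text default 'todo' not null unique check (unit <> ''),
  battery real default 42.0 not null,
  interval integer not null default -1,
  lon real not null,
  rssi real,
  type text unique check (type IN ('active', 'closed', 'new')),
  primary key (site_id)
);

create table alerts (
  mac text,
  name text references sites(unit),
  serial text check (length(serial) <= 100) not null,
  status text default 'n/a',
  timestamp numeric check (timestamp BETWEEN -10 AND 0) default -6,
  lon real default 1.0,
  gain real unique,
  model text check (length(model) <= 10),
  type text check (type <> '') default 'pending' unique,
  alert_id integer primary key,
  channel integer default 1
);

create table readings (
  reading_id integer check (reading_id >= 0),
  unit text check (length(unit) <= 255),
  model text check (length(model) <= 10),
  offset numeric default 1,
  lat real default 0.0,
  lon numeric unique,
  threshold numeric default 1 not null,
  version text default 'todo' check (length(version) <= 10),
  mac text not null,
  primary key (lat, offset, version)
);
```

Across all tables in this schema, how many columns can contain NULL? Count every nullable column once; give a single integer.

firmware: 5 nullable (name, firmware_id, severity, type, model — PK (message) and explicit NOT NULL columns excluded).
users: 5 nullable (gain, lon, channel, interval, user_id — PK (battery, mac) and explicit NOT NULL columns excluded).
sites: 2 nullable (rssi, type — PK (site_id) and explicit NOT NULL columns excluded).
alerts: 9 nullable (mac, name, status, timestamp, lon, gain, model, type, channel — PK (alert_id) and explicit NOT NULL columns excluded).
readings: 4 nullable (reading_id, unit, model, lon — PK (lat, offset, version) and explicit NOT NULL columns excluded).
Total: 5 + 5 + 2 + 9 + 4 = 25.

25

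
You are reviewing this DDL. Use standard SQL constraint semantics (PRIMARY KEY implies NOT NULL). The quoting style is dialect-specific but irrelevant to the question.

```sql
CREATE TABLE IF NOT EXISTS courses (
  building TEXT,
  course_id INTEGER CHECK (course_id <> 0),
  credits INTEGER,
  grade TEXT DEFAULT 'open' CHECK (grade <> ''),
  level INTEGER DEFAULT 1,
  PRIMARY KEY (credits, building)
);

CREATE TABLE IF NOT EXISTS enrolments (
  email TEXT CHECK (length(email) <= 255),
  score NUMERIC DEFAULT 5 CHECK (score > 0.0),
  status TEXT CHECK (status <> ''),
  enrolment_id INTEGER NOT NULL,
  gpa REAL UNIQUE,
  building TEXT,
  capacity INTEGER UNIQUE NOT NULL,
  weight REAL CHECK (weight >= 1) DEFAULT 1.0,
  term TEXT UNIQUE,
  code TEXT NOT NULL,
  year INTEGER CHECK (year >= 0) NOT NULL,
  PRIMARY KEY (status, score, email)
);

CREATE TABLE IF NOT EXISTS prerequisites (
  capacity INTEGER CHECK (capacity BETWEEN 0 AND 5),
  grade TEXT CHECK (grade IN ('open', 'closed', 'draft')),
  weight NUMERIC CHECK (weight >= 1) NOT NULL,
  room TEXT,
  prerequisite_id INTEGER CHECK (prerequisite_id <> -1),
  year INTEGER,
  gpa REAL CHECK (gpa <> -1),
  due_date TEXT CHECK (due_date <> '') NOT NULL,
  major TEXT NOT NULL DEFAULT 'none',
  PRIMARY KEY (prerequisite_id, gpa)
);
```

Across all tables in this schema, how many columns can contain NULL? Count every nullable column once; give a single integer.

11

courses: 3 nullable (course_id, grade, level — PK (credits, building) and explicit NOT NULL columns excluded).
enrolments: 4 nullable (gpa, building, weight, term — PK (status, score, email) and explicit NOT NULL columns excluded).
prerequisites: 4 nullable (capacity, grade, room, year — PK (prerequisite_id, gpa) and explicit NOT NULL columns excluded).
Total: 3 + 4 + 4 = 11.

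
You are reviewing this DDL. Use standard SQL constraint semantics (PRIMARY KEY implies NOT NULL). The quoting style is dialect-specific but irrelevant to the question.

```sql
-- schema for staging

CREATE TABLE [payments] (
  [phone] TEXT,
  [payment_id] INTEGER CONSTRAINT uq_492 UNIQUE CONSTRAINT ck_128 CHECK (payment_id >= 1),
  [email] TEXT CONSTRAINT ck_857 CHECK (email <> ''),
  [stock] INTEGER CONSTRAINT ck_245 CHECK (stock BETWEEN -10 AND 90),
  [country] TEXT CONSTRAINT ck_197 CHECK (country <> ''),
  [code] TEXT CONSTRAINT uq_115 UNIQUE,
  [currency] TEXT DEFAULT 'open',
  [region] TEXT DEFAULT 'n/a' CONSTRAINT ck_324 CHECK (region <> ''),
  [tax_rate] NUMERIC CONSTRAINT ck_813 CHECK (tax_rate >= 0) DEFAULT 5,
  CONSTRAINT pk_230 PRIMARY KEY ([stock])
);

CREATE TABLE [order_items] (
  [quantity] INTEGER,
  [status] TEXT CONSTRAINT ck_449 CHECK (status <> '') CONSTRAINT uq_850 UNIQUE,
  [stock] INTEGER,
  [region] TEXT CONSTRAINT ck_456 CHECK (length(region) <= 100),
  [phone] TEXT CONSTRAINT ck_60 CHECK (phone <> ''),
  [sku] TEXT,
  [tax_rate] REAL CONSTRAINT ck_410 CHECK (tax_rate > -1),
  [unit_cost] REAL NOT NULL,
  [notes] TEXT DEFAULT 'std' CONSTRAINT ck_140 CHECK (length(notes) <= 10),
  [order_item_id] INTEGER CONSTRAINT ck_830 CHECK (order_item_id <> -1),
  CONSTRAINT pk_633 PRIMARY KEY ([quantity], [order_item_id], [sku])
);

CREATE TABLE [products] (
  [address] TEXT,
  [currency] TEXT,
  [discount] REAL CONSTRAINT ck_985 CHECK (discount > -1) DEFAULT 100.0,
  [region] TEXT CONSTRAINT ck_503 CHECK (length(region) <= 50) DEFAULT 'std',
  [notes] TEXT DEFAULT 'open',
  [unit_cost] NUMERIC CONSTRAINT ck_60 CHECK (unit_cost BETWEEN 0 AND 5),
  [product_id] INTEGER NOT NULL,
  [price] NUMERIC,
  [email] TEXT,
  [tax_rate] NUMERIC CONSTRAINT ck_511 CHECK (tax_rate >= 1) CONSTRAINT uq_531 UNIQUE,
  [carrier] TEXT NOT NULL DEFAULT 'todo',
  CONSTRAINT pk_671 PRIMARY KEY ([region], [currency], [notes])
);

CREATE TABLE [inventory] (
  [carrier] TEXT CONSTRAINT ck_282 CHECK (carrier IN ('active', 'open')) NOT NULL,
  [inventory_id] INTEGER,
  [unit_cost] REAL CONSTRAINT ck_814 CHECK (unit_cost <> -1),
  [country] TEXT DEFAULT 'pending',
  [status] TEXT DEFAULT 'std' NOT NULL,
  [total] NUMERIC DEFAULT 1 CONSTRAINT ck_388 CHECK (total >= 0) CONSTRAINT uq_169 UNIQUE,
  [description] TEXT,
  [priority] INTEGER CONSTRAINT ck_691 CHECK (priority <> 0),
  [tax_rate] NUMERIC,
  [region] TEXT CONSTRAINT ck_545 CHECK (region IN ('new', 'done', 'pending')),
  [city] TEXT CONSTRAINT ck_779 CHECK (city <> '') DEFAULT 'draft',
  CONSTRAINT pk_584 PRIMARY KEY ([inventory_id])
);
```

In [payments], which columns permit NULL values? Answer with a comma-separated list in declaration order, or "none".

phone, payment_id, email, country, code, currency, region, tax_rate

- phone: no NOT NULL constraint applies → nullable.
- payment_id: CHECK does not forbid NULL (a CHECK constraint passes when its expression is NULL) → nullable.
- email: CHECK does not forbid NULL (a CHECK constraint passes when its expression is NULL) → nullable.
- stock: part of the PRIMARY KEY, which implies NOT NULL → not nullable.
- country: CHECK does not forbid NULL (a CHECK constraint passes when its expression is NULL) → nullable.
- code: UNIQUE does not imply NOT NULL → nullable.
- currency: DEFAULT only fills an omitted column; an explicit NULL is still allowed → nullable.
- region: CHECK does not forbid NULL (a CHECK constraint passes when its expression is NULL) → nullable.
- tax_rate: CHECK does not forbid NULL (a CHECK constraint passes when its expression is NULL) → nullable.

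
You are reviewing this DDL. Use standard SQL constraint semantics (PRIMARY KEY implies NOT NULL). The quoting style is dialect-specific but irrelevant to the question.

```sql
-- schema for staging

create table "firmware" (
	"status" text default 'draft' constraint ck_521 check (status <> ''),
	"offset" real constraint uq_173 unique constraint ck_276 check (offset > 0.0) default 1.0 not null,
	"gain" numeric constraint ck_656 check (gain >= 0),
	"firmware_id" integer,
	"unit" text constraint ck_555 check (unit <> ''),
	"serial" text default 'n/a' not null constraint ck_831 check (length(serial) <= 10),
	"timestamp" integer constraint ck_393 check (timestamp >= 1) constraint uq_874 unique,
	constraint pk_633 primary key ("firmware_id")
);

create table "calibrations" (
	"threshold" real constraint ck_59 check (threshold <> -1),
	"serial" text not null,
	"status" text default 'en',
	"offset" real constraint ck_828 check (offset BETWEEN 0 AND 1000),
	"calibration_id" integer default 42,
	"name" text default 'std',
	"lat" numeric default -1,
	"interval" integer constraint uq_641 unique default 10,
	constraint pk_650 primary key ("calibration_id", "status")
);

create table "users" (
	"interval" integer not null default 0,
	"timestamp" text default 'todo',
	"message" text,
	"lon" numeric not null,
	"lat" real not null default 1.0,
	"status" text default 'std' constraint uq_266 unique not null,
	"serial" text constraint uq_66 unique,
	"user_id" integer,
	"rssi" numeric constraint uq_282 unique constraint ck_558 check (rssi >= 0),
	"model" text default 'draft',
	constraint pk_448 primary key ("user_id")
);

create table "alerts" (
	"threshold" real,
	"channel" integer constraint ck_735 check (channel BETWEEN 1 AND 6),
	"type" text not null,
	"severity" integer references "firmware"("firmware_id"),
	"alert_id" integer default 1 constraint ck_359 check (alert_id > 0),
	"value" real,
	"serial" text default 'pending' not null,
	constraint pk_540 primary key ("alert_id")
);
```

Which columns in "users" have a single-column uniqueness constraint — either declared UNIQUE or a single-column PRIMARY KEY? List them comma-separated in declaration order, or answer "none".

- interval: no UNIQUE or single-column PK constraint.
- timestamp: no UNIQUE or single-column PK constraint.
- message: no UNIQUE or single-column PK constraint.
- lon: no UNIQUE or single-column PK constraint.
- lat: no UNIQUE or single-column PK constraint.
- status: declared UNIQUE → unique.
- serial: declared UNIQUE → unique.
- user_id: single-column PRIMARY KEY → unique.
- rssi: declared UNIQUE → unique.
- model: no UNIQUE or single-column PK constraint.

status, serial, user_id, rssi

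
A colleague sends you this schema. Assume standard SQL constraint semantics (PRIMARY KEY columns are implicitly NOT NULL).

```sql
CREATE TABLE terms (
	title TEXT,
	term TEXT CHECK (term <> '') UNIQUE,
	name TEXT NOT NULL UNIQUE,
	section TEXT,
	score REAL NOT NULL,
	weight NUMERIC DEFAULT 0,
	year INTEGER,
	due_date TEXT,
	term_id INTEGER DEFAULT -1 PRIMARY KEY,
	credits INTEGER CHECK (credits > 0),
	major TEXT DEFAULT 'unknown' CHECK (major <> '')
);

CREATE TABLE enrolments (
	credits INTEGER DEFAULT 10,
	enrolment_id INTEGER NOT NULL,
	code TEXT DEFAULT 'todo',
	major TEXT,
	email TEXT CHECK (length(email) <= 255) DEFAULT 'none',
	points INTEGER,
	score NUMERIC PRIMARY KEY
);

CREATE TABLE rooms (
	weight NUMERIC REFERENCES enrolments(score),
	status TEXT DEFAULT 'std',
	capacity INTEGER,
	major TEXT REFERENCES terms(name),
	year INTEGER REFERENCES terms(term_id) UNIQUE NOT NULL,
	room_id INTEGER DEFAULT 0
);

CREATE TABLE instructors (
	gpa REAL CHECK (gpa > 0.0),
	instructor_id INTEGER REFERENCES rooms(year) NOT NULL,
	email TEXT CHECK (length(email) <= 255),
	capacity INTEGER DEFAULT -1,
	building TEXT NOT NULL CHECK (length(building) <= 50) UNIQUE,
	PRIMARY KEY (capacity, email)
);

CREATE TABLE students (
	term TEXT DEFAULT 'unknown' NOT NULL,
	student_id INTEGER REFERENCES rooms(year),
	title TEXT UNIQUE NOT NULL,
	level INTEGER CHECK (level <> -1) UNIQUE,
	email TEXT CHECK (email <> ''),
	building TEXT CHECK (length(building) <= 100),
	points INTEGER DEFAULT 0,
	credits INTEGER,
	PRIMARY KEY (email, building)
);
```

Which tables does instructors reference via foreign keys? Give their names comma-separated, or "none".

- instructor_id REFERENCES rooms(year).

rooms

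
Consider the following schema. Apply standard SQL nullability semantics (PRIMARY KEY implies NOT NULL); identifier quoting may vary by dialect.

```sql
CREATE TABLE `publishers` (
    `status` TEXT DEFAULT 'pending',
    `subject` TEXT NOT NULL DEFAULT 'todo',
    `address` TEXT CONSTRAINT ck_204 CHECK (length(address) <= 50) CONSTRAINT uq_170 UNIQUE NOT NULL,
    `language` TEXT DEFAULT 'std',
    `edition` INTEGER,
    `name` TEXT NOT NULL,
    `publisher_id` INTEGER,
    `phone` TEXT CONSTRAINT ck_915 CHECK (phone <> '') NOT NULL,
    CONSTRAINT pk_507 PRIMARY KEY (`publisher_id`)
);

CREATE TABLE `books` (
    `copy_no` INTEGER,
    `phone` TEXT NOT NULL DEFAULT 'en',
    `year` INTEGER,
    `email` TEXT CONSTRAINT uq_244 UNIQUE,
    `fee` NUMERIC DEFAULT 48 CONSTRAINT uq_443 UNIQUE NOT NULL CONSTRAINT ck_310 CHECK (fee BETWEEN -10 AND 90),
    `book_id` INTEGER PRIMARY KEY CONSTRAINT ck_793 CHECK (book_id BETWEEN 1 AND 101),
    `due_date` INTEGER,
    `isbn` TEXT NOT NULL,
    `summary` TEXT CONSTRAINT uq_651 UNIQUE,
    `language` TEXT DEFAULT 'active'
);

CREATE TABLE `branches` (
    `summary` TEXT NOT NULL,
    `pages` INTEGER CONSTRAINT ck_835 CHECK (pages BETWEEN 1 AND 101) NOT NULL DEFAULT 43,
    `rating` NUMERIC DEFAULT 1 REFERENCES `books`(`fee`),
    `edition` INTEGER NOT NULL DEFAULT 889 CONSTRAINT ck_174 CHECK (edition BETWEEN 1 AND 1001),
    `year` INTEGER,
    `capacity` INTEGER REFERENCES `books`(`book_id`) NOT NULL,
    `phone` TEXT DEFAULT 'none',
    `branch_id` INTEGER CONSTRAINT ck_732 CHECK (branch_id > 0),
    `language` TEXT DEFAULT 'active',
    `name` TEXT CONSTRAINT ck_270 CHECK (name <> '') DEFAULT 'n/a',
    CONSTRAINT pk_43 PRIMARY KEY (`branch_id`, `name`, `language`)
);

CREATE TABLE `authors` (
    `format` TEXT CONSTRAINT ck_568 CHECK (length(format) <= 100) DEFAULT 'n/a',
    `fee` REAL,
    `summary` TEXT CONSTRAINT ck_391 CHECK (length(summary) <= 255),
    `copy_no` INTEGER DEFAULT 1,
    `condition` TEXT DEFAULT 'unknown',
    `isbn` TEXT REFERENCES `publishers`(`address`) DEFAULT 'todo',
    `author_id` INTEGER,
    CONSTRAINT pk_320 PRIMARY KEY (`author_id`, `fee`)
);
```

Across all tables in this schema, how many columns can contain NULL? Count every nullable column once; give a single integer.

17

publishers: 3 nullable (status, language, edition — PK (publisher_id) and explicit NOT NULL columns excluded).
books: 6 nullable (copy_no, year, email, due_date, summary, language — PK (book_id) and explicit NOT NULL columns excluded).
branches: 3 nullable (rating, year, phone — PK (branch_id, name, language) and explicit NOT NULL columns excluded).
authors: 5 nullable (format, summary, copy_no, condition, isbn — PK (author_id, fee) and explicit NOT NULL columns excluded).
Total: 3 + 6 + 3 + 5 = 17.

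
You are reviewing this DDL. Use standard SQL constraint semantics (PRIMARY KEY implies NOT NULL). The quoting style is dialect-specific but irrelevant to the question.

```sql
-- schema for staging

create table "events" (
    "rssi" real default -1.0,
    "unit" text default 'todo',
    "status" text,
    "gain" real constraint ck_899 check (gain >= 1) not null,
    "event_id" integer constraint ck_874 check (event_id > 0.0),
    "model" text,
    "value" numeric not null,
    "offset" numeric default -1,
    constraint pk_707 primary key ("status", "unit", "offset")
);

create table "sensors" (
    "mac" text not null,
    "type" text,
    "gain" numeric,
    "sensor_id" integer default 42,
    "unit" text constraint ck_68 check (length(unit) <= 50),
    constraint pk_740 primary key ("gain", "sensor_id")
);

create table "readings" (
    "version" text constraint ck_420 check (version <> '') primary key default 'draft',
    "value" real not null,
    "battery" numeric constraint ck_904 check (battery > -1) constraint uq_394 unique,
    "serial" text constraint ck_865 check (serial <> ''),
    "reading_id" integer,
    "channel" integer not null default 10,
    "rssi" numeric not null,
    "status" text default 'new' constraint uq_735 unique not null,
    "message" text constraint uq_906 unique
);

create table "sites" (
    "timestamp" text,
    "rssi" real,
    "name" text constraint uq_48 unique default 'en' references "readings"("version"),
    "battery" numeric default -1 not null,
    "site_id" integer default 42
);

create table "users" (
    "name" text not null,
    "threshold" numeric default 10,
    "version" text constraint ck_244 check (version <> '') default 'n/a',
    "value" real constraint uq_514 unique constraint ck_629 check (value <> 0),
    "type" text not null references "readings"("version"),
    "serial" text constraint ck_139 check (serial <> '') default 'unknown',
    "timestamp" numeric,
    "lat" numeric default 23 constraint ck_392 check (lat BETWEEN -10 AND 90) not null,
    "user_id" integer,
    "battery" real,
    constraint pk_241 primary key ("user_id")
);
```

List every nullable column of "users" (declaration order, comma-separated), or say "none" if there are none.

- name: declared NOT NULL → not nullable.
- threshold: DEFAULT only fills an omitted column; an explicit NULL is still allowed → nullable.
- version: CHECK does not forbid NULL (a CHECK constraint passes when its expression is NULL) → nullable.
- value: CHECK does not forbid NULL (a CHECK constraint passes when its expression is NULL) → nullable.
- type: declared NOT NULL → not nullable.
- serial: CHECK does not forbid NULL (a CHECK constraint passes when its expression is NULL) → nullable.
- timestamp: no NOT NULL constraint applies → nullable.
- lat: declared NOT NULL → not nullable.
- user_id: part of the PRIMARY KEY, which implies NOT NULL → not nullable.
- battery: no NOT NULL constraint applies → nullable.

threshold, version, value, serial, timestamp, battery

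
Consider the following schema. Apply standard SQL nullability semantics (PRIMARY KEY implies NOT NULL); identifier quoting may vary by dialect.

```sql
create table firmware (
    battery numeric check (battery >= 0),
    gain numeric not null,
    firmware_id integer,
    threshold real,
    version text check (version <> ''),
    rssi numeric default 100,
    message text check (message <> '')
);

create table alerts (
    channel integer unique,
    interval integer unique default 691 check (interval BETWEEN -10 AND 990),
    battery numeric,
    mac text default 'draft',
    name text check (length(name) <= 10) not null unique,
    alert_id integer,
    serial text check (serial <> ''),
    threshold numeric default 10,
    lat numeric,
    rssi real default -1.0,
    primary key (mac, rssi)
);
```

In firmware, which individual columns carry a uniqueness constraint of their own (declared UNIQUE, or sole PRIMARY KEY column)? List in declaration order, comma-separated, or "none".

none

- battery: no UNIQUE or single-column PK constraint.
- gain: no UNIQUE or single-column PK constraint.
- firmware_id: no UNIQUE or single-column PK constraint.
- threshold: no UNIQUE or single-column PK constraint.
- version: no UNIQUE or single-column PK constraint.
- rssi: no UNIQUE or single-column PK constraint.
- message: no UNIQUE or single-column PK constraint.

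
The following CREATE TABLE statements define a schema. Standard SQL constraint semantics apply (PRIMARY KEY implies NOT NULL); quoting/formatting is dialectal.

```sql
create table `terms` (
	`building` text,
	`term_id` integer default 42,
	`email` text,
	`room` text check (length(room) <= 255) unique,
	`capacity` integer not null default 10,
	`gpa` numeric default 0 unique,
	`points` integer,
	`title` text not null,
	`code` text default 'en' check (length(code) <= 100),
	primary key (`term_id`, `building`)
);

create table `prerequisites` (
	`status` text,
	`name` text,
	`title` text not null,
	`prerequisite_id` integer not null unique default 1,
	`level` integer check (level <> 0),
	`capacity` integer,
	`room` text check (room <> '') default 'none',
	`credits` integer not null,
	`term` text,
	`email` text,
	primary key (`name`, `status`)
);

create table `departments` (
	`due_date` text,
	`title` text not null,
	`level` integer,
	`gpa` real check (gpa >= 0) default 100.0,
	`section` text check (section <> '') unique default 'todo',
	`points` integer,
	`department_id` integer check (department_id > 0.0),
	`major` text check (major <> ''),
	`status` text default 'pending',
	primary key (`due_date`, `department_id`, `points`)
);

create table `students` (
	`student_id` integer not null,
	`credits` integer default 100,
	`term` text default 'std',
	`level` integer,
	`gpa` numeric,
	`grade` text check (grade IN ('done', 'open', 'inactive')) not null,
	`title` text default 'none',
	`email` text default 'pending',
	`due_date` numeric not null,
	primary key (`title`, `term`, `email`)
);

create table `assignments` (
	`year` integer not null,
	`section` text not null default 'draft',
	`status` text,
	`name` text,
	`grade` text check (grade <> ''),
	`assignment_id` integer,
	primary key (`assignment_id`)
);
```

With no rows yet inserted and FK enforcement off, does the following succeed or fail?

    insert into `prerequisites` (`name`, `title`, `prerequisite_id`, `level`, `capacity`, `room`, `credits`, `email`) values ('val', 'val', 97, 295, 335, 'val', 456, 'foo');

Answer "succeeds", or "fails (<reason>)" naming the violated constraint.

fails (NOT NULL on status)

status is omitted from the column list and has no DEFAULT, so it would receive NULL.
But status is part of the PRIMARY KEY (implied NOT NULL).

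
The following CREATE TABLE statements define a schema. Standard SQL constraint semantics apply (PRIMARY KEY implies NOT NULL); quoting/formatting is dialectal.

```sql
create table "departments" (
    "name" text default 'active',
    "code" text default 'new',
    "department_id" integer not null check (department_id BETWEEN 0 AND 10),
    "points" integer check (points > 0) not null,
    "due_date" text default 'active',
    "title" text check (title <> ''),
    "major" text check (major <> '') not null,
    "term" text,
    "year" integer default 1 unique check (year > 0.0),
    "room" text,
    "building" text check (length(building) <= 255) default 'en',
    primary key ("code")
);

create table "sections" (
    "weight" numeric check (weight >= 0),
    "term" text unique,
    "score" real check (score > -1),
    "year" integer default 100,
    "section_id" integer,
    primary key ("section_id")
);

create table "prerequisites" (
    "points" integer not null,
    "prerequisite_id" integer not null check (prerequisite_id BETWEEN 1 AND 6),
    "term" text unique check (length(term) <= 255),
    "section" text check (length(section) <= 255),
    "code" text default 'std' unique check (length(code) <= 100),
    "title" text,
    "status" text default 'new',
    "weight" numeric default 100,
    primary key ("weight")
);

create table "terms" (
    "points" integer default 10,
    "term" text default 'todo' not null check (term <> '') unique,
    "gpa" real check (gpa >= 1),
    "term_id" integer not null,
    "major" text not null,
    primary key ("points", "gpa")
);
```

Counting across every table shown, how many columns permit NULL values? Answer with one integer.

departments: 7 nullable (name, due_date, title, term, year, room, building — PK (code) and explicit NOT NULL columns excluded).
sections: 4 nullable (weight, term, score, year — PK (section_id) and explicit NOT NULL columns excluded).
prerequisites: 5 nullable (term, section, code, title, status — PK (weight) and explicit NOT NULL columns excluded).
terms: 0 nullable (none — PK (points, gpa) and explicit NOT NULL columns excluded).
Total: 7 + 4 + 5 + 0 = 16.

16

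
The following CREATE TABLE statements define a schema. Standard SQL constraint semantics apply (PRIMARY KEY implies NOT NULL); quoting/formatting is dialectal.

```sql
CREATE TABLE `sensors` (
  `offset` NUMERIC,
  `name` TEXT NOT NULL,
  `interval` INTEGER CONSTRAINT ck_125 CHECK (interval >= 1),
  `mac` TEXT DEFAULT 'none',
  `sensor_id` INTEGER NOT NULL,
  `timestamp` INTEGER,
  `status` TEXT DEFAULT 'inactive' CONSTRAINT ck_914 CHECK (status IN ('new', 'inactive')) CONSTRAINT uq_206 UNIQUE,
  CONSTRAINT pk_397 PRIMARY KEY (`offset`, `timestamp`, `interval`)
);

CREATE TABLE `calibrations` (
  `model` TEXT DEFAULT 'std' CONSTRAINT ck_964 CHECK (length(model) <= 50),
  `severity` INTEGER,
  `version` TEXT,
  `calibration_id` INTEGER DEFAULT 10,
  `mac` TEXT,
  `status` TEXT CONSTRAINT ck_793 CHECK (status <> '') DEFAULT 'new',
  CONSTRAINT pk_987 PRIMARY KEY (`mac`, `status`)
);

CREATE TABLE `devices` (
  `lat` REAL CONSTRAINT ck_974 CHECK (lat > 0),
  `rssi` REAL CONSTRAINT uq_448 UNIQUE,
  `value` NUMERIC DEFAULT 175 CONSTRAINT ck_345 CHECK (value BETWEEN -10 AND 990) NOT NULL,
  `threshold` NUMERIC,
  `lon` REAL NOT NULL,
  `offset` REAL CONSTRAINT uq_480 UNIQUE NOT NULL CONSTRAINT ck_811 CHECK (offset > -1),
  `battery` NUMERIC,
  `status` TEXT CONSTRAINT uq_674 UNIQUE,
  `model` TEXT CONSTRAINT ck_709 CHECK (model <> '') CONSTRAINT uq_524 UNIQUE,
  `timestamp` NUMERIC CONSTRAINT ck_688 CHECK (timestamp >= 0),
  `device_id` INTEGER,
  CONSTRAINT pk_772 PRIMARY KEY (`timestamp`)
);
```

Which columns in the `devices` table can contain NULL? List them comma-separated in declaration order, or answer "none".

- lat: CHECK does not forbid NULL (a CHECK constraint passes when its expression is NULL) → nullable.
- rssi: UNIQUE does not imply NOT NULL → nullable.
- value: declared NOT NULL → not nullable.
- threshold: no NOT NULL constraint applies → nullable.
- lon: declared NOT NULL → not nullable.
- offset: declared NOT NULL → not nullable.
- battery: no NOT NULL constraint applies → nullable.
- status: UNIQUE does not imply NOT NULL → nullable.
- model: CHECK does not forbid NULL (a CHECK constraint passes when its expression is NULL) → nullable.
- timestamp: part of the PRIMARY KEY, which implies NOT NULL → not nullable.
- device_id: no NOT NULL constraint applies → nullable.

lat, rssi, threshold, battery, status, model, device_id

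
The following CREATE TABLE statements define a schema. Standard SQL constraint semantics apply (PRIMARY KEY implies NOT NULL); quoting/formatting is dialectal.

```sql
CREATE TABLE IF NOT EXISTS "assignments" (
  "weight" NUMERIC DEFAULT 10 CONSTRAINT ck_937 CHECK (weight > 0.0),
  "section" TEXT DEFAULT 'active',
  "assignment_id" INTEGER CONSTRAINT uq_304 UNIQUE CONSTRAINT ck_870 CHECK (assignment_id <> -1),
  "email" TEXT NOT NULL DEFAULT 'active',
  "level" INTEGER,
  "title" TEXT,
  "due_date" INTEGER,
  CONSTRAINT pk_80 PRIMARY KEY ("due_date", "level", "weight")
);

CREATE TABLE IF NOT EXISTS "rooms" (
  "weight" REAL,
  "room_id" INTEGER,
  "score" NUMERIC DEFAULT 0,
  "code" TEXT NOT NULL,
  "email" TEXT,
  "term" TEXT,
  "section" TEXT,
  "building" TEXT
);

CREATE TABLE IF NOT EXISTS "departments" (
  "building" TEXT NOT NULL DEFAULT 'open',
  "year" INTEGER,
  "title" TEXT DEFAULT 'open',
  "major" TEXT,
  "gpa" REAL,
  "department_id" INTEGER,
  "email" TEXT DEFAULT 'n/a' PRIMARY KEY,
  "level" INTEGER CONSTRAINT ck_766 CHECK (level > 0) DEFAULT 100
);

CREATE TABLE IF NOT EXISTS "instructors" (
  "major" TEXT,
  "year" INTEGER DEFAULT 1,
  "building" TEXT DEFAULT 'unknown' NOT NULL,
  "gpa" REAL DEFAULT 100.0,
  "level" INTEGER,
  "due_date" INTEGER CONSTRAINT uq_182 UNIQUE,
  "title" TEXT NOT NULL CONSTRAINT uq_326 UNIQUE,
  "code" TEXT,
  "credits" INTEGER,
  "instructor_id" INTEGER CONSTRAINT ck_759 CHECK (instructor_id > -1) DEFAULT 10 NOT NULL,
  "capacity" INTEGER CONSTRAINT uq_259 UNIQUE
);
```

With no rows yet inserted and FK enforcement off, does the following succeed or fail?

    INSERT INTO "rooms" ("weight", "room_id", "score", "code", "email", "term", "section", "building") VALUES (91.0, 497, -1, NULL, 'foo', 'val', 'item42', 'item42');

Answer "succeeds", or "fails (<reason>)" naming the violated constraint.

fails (NOT NULL on code)

code is explicitly set to NULL, but code is declared NOT NULL.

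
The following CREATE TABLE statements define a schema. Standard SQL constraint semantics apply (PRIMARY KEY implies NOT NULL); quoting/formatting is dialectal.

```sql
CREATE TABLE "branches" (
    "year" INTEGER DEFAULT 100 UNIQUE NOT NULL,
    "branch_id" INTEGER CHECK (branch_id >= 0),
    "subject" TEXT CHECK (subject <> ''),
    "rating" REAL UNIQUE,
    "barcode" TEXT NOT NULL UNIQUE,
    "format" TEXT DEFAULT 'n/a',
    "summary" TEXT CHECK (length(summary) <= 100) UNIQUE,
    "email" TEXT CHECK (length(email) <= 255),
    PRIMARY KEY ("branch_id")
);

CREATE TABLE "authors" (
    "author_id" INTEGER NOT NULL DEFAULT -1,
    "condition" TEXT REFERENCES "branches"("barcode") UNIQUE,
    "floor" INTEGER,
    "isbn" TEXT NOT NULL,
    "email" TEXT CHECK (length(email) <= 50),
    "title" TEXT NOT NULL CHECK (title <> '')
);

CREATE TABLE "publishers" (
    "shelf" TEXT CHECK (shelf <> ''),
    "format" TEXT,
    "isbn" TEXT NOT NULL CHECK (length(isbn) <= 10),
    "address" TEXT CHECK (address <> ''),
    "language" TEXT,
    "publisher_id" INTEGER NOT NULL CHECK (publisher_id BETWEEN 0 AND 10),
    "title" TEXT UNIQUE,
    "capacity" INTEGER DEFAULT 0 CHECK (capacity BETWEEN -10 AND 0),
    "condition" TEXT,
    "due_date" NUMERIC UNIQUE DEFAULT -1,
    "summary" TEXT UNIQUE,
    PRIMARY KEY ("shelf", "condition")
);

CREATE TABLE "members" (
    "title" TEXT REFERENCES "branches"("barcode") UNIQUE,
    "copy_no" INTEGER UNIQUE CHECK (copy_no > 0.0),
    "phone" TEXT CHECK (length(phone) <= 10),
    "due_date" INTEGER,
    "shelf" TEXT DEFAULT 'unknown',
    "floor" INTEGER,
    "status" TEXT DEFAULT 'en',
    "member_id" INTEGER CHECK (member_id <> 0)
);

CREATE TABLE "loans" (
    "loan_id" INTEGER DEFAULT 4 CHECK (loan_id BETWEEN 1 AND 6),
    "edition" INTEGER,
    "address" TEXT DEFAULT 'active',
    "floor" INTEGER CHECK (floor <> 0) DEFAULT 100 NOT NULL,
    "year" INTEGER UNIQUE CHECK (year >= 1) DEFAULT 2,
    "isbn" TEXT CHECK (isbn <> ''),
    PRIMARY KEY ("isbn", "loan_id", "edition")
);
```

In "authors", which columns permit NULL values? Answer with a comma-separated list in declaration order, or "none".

condition, floor, email

- author_id: declared NOT NULL → not nullable.
- condition: a foreign key column may be NULL unless separately constrained → nullable.
- floor: no NOT NULL constraint applies → nullable.
- isbn: declared NOT NULL → not nullable.
- email: CHECK does not forbid NULL (a CHECK constraint passes when its expression is NULL) → nullable.
- title: declared NOT NULL → not nullable.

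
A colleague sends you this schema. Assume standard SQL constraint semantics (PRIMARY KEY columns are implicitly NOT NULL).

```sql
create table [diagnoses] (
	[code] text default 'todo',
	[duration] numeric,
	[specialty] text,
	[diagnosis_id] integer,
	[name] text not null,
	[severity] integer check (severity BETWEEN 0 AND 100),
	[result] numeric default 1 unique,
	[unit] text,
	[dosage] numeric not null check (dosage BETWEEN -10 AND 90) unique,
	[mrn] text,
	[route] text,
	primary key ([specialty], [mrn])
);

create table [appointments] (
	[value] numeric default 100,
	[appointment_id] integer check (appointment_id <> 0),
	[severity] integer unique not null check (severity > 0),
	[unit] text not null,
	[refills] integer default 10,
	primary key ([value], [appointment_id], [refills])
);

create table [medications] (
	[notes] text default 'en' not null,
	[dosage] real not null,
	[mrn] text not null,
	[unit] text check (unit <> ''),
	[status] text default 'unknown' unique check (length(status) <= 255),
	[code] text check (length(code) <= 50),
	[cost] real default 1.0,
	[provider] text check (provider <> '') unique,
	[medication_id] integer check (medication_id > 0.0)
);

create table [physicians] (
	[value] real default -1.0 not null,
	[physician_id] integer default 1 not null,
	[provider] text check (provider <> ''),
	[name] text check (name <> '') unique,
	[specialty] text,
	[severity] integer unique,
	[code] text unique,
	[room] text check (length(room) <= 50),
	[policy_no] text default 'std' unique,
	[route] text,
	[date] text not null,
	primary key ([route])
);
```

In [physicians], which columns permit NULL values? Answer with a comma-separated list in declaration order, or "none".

- value: declared NOT NULL → not nullable.
- physician_id: declared NOT NULL → not nullable.
- provider: CHECK does not forbid NULL (a CHECK constraint passes when its expression is NULL) → nullable.
- name: CHECK does not forbid NULL (a CHECK constraint passes when its expression is NULL) → nullable.
- specialty: no NOT NULL constraint applies → nullable.
- severity: UNIQUE does not imply NOT NULL → nullable.
- code: UNIQUE does not imply NOT NULL → nullable.
- room: CHECK does not forbid NULL (a CHECK constraint passes when its expression is NULL) → nullable.
- policy_no: UNIQUE does not imply NOT NULL → nullable.
- route: part of the PRIMARY KEY, which implies NOT NULL → not nullable.
- date: declared NOT NULL → not nullable.

provider, name, specialty, severity, code, room, policy_no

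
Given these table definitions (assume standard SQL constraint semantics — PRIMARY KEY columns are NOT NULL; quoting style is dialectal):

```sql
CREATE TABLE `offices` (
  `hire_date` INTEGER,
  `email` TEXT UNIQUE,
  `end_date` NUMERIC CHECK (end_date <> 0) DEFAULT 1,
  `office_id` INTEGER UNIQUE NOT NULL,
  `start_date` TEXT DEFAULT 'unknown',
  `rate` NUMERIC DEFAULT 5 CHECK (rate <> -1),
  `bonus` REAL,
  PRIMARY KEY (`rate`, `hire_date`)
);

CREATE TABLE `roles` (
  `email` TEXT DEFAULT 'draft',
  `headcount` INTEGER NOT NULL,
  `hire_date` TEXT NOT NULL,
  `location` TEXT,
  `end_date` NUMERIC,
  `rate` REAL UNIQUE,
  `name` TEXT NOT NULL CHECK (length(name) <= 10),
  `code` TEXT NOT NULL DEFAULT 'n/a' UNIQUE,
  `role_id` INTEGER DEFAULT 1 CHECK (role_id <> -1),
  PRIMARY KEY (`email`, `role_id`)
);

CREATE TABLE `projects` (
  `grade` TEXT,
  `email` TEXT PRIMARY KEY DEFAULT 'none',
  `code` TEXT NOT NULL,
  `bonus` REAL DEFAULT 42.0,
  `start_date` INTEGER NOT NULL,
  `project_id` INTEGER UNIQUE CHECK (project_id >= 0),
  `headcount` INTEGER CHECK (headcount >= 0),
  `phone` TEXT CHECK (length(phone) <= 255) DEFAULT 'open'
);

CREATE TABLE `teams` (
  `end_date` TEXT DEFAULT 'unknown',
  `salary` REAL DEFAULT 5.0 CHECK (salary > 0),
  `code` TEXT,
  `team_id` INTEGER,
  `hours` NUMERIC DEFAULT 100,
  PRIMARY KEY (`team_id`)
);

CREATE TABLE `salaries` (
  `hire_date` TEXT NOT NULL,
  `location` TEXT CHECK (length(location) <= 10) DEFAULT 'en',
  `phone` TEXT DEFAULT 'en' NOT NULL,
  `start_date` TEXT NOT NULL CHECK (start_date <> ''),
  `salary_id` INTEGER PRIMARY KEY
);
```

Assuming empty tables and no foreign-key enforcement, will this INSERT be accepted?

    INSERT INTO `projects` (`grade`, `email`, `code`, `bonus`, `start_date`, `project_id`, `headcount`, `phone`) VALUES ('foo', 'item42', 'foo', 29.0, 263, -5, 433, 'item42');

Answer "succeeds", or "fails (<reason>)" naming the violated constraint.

The value -5 for project_id violates CHECK (project_id >= 0).

fails (CHECK on project_id)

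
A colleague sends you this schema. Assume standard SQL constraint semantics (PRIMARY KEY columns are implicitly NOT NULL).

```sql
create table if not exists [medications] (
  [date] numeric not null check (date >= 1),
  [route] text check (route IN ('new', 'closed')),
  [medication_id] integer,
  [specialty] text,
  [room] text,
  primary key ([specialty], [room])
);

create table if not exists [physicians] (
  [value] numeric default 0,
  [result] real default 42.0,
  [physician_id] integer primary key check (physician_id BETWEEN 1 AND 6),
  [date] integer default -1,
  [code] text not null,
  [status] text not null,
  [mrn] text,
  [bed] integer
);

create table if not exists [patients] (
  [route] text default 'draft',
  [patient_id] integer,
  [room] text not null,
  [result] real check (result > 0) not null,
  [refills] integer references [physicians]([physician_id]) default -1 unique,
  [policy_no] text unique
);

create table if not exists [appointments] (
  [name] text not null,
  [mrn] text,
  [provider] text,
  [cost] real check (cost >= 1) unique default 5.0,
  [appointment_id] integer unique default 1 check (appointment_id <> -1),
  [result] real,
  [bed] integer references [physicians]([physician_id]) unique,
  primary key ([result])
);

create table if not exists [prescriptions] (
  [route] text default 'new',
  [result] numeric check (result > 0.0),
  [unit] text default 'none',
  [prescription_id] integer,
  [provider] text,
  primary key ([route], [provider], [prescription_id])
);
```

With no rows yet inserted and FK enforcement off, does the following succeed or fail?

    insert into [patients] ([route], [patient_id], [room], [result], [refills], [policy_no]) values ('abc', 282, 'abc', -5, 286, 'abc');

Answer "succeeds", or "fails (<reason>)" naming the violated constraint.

The value -5 for result violates CHECK (result > 0).

fails (CHECK on result)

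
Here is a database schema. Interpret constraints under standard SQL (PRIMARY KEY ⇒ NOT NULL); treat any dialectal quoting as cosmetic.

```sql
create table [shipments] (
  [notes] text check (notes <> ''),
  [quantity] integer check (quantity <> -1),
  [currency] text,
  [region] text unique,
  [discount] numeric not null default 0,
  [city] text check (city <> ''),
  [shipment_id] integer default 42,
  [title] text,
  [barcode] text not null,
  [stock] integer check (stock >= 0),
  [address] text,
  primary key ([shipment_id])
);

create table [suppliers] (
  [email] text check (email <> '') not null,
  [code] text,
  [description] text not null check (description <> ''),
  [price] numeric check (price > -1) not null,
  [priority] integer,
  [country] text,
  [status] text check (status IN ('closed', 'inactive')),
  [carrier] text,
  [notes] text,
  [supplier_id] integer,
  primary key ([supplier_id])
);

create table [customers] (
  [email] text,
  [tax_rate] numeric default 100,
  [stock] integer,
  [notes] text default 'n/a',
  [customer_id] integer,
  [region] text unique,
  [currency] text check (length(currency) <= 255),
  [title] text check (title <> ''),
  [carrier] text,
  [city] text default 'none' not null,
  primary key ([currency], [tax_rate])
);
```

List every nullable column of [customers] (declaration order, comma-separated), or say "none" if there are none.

email, stock, notes, customer_id, region, title, carrier

- email: no NOT NULL constraint applies → nullable.
- tax_rate: part of the PRIMARY KEY, which implies NOT NULL → not nullable.
- stock: no NOT NULL constraint applies → nullable.
- notes: DEFAULT only fills an omitted column; an explicit NULL is still allowed → nullable.
- customer_id: no NOT NULL constraint applies → nullable.
- region: UNIQUE does not imply NOT NULL → nullable.
- currency: part of the PRIMARY KEY, which implies NOT NULL → not nullable.
- title: CHECK does not forbid NULL (a CHECK constraint passes when its expression is NULL) → nullable.
- carrier: no NOT NULL constraint applies → nullable.
- city: declared NOT NULL → not nullable.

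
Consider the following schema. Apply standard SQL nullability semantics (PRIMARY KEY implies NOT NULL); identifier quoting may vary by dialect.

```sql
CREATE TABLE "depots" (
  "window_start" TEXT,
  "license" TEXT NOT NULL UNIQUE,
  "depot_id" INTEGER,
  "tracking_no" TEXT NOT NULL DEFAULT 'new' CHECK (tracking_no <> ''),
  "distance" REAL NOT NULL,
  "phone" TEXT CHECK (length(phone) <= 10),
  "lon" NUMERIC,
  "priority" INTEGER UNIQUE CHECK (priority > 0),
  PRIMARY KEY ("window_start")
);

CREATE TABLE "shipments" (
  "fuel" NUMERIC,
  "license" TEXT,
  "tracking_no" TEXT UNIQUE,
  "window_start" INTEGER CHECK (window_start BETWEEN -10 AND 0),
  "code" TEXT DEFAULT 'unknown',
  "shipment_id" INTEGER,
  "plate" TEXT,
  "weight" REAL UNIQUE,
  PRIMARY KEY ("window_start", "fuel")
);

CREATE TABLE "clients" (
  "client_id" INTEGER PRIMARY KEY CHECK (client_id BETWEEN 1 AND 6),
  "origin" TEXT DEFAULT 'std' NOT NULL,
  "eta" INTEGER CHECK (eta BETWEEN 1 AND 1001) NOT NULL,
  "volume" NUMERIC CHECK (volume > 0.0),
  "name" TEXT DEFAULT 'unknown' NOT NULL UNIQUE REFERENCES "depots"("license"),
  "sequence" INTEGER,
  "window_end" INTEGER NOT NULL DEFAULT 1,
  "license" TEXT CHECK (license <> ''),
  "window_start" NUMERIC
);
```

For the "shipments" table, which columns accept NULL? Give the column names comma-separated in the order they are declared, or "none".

license, tracking_no, code, shipment_id, plate, weight

- fuel: part of the PRIMARY KEY, which implies NOT NULL → not nullable.
- license: no NOT NULL constraint applies → nullable.
- tracking_no: UNIQUE does not imply NOT NULL → nullable.
- window_start: part of the PRIMARY KEY, which implies NOT NULL → not nullable.
- code: DEFAULT only fills an omitted column; an explicit NULL is still allowed → nullable.
- shipment_id: no NOT NULL constraint applies → nullable.
- plate: no NOT NULL constraint applies → nullable.
- weight: UNIQUE does not imply NOT NULL → nullable.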